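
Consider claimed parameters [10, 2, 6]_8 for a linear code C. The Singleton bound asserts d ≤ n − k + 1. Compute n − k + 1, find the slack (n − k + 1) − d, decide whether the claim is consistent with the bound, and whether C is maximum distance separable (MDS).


Singleton RHS = n − k + 1 = 9, slack = 3, bound satisfied, not MDS.

Singleton bound: d ≤ n − k + 1.
Here n = 10, k = 2, so n − k + 1 = 9.
Given d = 6, check d ≤ 9: YES.
Slack = (n − k + 1) − d = 3.
The code is NOT MDS (slack = 3 > 0).
Description: the claimed parameters are [10, 2, 6]_8; such a code would be non-MDS.


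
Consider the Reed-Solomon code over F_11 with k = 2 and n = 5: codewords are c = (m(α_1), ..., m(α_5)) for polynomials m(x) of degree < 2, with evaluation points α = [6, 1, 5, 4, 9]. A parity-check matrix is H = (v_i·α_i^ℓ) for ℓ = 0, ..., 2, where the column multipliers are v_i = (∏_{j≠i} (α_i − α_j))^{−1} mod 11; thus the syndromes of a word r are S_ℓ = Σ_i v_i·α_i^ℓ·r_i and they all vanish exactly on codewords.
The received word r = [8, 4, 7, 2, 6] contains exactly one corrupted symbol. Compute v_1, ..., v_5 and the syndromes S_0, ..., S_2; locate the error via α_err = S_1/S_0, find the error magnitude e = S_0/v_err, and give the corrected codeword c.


S = (7, 2, 10), error at position 3, error magnitude e = 2, c = [8, 4, 5, 2, 6].

Step 1: column multipliers v_i = (∏_{j≠i}(α_i − α_j))^{−1} mod 11.
  i = 1 (α = 6): (6−1)(6−5)(6−4)(6−9) = 5·1·2·(−3) = −30 ≡ 3, so v_1 = 3^{−1} = 4 (mod 11).
  i = 2 (α = 1): (1−6)(1−5)(1−4)(1−9) = (−5)·(−4)·(−3)·(−8) = 480 ≡ 7, so v_2 = 7^{−1} = 8 (mod 11).
  i = 3 (α = 5): (5−6)(5−1)(5−4)(5−9) = (−1)·4·1·(−4) = 16 ≡ 5, so v_3 = 5^{−1} = 9 (mod 11).
  i = 4 (α = 4): (4−6)(4−1)(4−5)(4−9) = (−2)·3·(−1)·(−5) = −30 ≡ 3, so v_4 = 3^{−1} = 4 (mod 11).
  i = 5 (α = 9): (9−6)(9−1)(9−5)(9−4) = 3·8·4·5 = 480 ≡ 7, so v_5 = 7^{−1} = 8 (mod 11).
  v = [4, 8, 9, 4, 8].
Step 2: syndromes of r = [8, 4, 7, 2, 6] (all sums mod 11).
  S_0 = Σ v_i r_i = 4·8 + 8·4 + 9·7 + 4·2 + 8·6 = 183 ≡ 7.
  S_1 = Σ v_i α_i r_i = 4·6·8 + 8·1·4 + 9·5·7 + 4·4·2 + 8·9·6 = 1003 ≡ 2.
  α_i^2 mod 11 = [3, 1, 3, 5, 4].
  S_2 = Σ v_i α_i^2 r_i = 4·3·8 + 8·1·4 + 9·3·7 + 4·5·2 + 8·4·6 = 549 ≡ 10.
  S = (7, 2, 10) ≠ 0, so r is not a codeword (an error is present).
Step 3: locate the error. For a single error e at position i, S_ℓ = v_i·e·α_i^ℓ, so α_err = S_1/S_0.
  S_0^{−1} = 7^{−1} = 8 (mod 11), so α_err = 2·8 = 16 ≡ 5 = α_3. Error position i = 3.
  Consistency check: S_2/S_1 = 10·6 = 60 ≡ 5 = α_err ✓ (single-error assumption holds).
Step 4: error magnitude e = S_0/v_3 = S_0·∏_{j≠3}(α_3 − α_j) = 7·5 = 35 ≡ 2 (mod 11).
Step 5: correct position 3: c_3 = r_3 − e = 7 − 2 ≡ 5 (mod 11). Hence c = [8, 4, 5, 2, 6].
  Check: interpolating c through the α_i gives m(x) = 1 + 3·x (degree < 2) with m(α_i) = c_i for every i, so c is indeed a codeword.


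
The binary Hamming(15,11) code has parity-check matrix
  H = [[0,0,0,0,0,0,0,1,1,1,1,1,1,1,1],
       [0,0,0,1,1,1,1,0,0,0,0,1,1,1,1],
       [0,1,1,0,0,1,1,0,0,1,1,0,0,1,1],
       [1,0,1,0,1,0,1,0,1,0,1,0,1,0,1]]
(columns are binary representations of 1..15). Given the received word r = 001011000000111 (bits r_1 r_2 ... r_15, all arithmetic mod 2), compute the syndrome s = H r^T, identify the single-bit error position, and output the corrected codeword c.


s = (1, 1, 0, 0)^T, error position = 12, corrected codeword c = 001011000001111

Compute s = H r^T mod 2 one row at a time:
  s_1 = 0 + 0 + 0 + 0 + 0 + 1 + 1 + 1 = 3 ≡ 1 (mod 2).
  s_2 = 0 + 1 + 1 + 0 + 0 + 1 + 1 + 1 = 5 ≡ 1 (mod 2).
  s_3 = 0 + 1 + 1 + 0 + 0 + 0 + 1 + 1 = 4 ≡ 0 (mod 2).
  s_4 = 0 + 1 + 1 + 0 + 0 + 0 + 1 + 1 = 4 ≡ 0 (mod 2).
s = (1, 1, 0, 0)^T — this equals column 12 of H (binary 1100), so error is at position 12.
Correct: flip bit 12 of r = 001011000000111 to get c = 001011000001111.


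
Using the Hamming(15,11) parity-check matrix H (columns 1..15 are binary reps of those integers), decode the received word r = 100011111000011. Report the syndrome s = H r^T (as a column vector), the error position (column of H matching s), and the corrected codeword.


s = (0, 1, 0, 1)^T, error position = 5, corrected codeword c = 100001111000011

Compute s = H r^T mod 2 one row at a time:
  s_1 = 1 + 1 + 0 + 0 + 0 + 0 + 1 + 1 = 4 ≡ 0 (mod 2).
  s_2 = 0 + 1 + 1 + 1 + 0 + 0 + 1 + 1 = 5 ≡ 1 (mod 2).
  s_3 = 0 + 0 + 1 + 1 + 0 + 0 + 1 + 1 = 4 ≡ 0 (mod 2).
  s_4 = 1 + 0 + 1 + 1 + 1 + 0 + 0 + 1 = 5 ≡ 1 (mod 2).
s = (0, 1, 0, 1)^T — this equals column 5 of H (binary 0101), so error is at position 5.
Correct: flip bit 5 of r = 100011111000011 to get c = 100001111000011.


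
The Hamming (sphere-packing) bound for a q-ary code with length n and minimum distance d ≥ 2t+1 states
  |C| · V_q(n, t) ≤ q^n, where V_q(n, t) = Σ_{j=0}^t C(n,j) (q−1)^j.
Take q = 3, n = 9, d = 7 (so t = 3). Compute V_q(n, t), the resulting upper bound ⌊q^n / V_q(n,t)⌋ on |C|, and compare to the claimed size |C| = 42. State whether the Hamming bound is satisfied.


V_q(n, t) = 835, q^n = 19683, Hamming bound = 23, |C| = 42 > bound (violated).

Step 1: Compute V_q(n, t) = Σ_{j=0}^3 C(n, j) (q−1)^j.
  j = 0: C(9,0)·(2)^0 = 1·1 = 1.
  j = 1: C(9,1)·(2)^1 = 9·2 = 18.
  j = 2: C(9,2)·(2)^2 = 36·4 = 144.
  j = 3: C(9,3)·(2)^3 = 84·8 = 672.
  V_q(n, t) = 1 + 18 + 144 + 672 = 835.
Step 2: q^n = 3^9 = 19683.
Step 3: Hamming bound ⌊q^n / V_q(n,t)⌋ = ⌊19683/835⌋ = 23.
Step 4: Compare |C| = 42 to 23: violated.
The claimed |C| lies above the Hamming bound, so no 3-ary code of length 9 with d ≥ 7 can have 42 codewords.


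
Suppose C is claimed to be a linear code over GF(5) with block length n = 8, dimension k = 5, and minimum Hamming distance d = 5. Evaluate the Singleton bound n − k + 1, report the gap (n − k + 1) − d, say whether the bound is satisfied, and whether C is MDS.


Singleton RHS = n − k + 1 = 4, slack = -1, bound violated (no such code; not MDS).

Singleton bound: d ≤ n − k + 1.
Here n = 8, k = 5, so n − k + 1 = 4.
Given d = 5, check d ≤ 4: NO.
Slack = (n − k + 1) − d = -1.
The slack is negative: d = 5 exceeds n − k + 1 = 4 by 1, so the Singleton bound is violated and no linear [8, 5, 5]_5 code can exist. In particular it is not MDS (MDS requires d = n − k + 1 exactly).
Description: the claimed parameters are [8, 5, 5]_5; such a code would be impossible (violates the Singleton bound).


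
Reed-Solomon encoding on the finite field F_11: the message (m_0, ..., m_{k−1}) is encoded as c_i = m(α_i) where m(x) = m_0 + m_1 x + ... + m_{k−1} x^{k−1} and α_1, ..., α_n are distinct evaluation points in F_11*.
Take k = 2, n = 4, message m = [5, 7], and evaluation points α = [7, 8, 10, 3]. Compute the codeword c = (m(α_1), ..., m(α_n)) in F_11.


c = [10, 6, 9, 4]

Message polynomial: m(x) = 5 + 7·x (mod 11).
For each evaluation point α_i, compute m(α_i) mod 11:
  α_1 = 7: Horner steps 7 → 10, so m(7) = 10.
  α_2 = 8: Horner steps 7 → 6, so m(8) = 6.
  α_3 = 10: Horner steps 7 → 9, so m(10) = 9.
  α_4 = 3: Horner steps 7 → 4, so m(3) = 4.
Codeword c = [10, 6, 9, 4] ∈ F_11^4.


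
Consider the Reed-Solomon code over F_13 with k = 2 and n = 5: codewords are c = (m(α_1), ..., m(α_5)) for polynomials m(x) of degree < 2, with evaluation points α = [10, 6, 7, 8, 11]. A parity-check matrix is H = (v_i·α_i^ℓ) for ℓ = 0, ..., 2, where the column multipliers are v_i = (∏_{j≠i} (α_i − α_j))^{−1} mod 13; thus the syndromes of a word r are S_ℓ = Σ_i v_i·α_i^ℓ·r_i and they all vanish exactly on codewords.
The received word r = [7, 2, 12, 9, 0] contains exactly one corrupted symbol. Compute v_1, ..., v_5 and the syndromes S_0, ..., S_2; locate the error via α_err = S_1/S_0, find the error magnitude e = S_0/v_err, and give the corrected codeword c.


S = (2, 7, 5), error at position 1, error magnitude e = 4, c = [3, 2, 12, 9, 0].

Step 1: column multipliers v_i = (∏_{j≠i}(α_i − α_j))^{−1} mod 13.
  i = 1 (α = 10): (10−6)(10−7)(10−8)(10−11) = 4·3·2·(−1) = −24 ≡ 2, so v_1 = 2^{−1} = 7 (mod 13).
  i = 2 (α = 6): (6−10)(6−7)(6−8)(6−11) = (−4)·(−1)·(−2)·(−5) = 40 ≡ 1, so v_2 = 1^{−1} = 1 (mod 13).
  i = 3 (α = 7): (7−10)(7−6)(7−8)(7−11) = (−3)·1·(−1)·(−4) = −12 ≡ 1, so v_3 = 1^{−1} = 1 (mod 13).
  i = 4 (α = 8): (8−10)(8−6)(8−7)(8−11) = (−2)·2·1·(−3) = 12 ≡ 12, so v_4 = 12^{−1} = 12 (mod 13).
  i = 5 (α = 11): (11−10)(11−6)(11−7)(11−8) = 1·5·4·3 = 60 ≡ 8, so v_5 = 8^{−1} = 5 (mod 13).
  v = [7, 1, 1, 12, 5].
Step 2: syndromes of r = [7, 2, 12, 9, 0] (all sums mod 13).
  S_0 = Σ v_i r_i = 7·7 + 1·2 + 1·12 + 12·9 + 5·0 = 171 ≡ 2.
  S_1 = Σ v_i α_i r_i = 7·10·7 + 1·6·2 + 1·7·12 + 12·8·9 + 5·11·0 = 1450 ≡ 7.
  α_i^2 mod 13 = [9, 10, 10, 12, 4].
  S_2 = Σ v_i α_i^2 r_i = 7·9·7 + 1·10·2 + 1·10·12 + 12·12·9 + 5·4·0 = 1877 ≡ 5.
  S = (2, 7, 5) ≠ 0, so r is not a codeword (an error is present).
Step 3: locate the error. For a single error e at position i, S_ℓ = v_i·e·α_i^ℓ, so α_err = S_1/S_0.
  S_0^{−1} = 2^{−1} = 7 (mod 13), so α_err = 7·7 = 49 ≡ 10 = α_1. Error position i = 1.
  Consistency check: S_2/S_1 = 5·2 = 10 ≡ 10 = α_err ✓ (single-error assumption holds).
Step 4: error magnitude e = S_0/v_1 = S_0·∏_{j≠1}(α_1 − α_j) = 2·2 = 4 ≡ 4 (mod 13).
Step 5: correct position 1: c_1 = r_1 − e = 7 − 4 ≡ 3 (mod 13). Hence c = [3, 2, 12, 9, 0].
  Check: interpolating c through the α_i gives m(x) = 7 + 10·x (degree < 2) with m(α_i) = c_i for every i, so c is indeed a codeword.


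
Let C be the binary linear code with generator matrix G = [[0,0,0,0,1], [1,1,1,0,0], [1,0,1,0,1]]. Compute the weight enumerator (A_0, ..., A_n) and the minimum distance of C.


Weight distribution: A_0 = 1, A_1 = 2, A_2 = 2, A_3 = 2, A_4 = 1. Minimum distance d = 1.

Enumerate all 2^3 = 8 messages m ∈ F_2^3.
For each, compute codeword c = mG in F_2^5, then tally its weight.
  m = 000 → c = 00000, weight = 0.
  m = 100 → c = 00001, weight = 1.
  m = 010 → c = 11100, weight = 3.
  m = 110 → c = 11101, weight = 4.
  m = 001 → c = 10101, weight = 3.
  m = 101 → c = 10100, weight = 2.
  m = 011 → c = 01001, weight = 2.
  m = 111 → c = 01000, weight = 1.
Tally weights:
  weight 0: 1 codewords.
  weight 1: 2 codewords.
  weight 2: 2 codewords.
  weight 3: 2 codewords.
  weight 4: 1 codewords.
Minimum distance d = smallest w > 0 with A_w > 0 = 1.
Sanity: Σ A_w = 8 = 2^3 = 8 ✓.


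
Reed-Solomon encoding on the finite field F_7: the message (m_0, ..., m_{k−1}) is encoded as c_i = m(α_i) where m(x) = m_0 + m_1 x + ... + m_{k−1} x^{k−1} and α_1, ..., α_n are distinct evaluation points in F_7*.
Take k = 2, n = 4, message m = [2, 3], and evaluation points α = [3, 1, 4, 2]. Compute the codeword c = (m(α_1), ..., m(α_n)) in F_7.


c = [4, 5, 0, 1]

Message polynomial: m(x) = 2 + 3·x (mod 7).
For each evaluation point α_i, compute m(α_i) mod 7:
  α_1 = 3: Horner steps 3 → 4, so m(3) = 4.
  α_2 = 1: Horner steps 3 → 5, so m(1) = 5.
  α_3 = 4: Horner steps 3 → 0, so m(4) = 0.
  α_4 = 2: Horner steps 3 → 1, so m(2) = 1.
Codeword c = [4, 5, 0, 1] ∈ F_7^4.


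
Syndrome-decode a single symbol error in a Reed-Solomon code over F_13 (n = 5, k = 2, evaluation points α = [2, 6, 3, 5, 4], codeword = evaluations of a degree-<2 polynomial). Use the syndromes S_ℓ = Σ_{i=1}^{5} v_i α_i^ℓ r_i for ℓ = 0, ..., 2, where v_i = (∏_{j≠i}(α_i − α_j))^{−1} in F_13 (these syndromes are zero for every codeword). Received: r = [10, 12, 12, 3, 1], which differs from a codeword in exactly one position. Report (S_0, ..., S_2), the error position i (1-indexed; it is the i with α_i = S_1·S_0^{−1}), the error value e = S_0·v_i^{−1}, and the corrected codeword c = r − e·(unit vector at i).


S = (3, 5, 4), error at position 2, error magnitude e = 7, c = [10, 5, 12, 3, 1].

Step 1: column multipliers v_i = (∏_{j≠i}(α_i − α_j))^{−1} mod 13.
  i = 1 (α = 2): (2−6)(2−3)(2−5)(2−4) = (−4)·(−1)·(−3)·(−2) = 24 ≡ 11, so v_1 = 11^{−1} = 6 (mod 13).
  i = 2 (α = 6): (6−2)(6−3)(6−5)(6−4) = 4·3·1·2 = 24 ≡ 11, so v_2 = 11^{−1} = 6 (mod 13).
  i = 3 (α = 3): (3−2)(3−6)(3−5)(3−4) = 1·(−3)·(−2)·(−1) = −6 ≡ 7, so v_3 = 7^{−1} = 2 (mod 13).
  i = 4 (α = 5): (5−2)(5−6)(5−3)(5−4) = 3·(−1)·2·1 = −6 ≡ 7, so v_4 = 7^{−1} = 2 (mod 13).
  i = 5 (α = 4): (4−2)(4−6)(4−3)(4−5) = 2·(−2)·1·(−1) = 4 ≡ 4, so v_5 = 4^{−1} = 10 (mod 13).
  v = [6, 6, 2, 2, 10].
Step 2: syndromes of r = [10, 12, 12, 3, 1] (all sums mod 13).
  S_0 = Σ v_i r_i = 6·10 + 6·12 + 2·12 + 2·3 + 10·1 = 172 ≡ 3.
  S_1 = Σ v_i α_i r_i = 6·2·10 + 6·6·12 + 2·3·12 + 2·5·3 + 10·4·1 = 694 ≡ 5.
  α_i^2 mod 13 = [4, 10, 9, 12, 3].
  S_2 = Σ v_i α_i^2 r_i = 6·4·10 + 6·10·12 + 2·9·12 + 2·12·3 + 10·3·1 = 1278 ≡ 4.
  S = (3, 5, 4) ≠ 0, so r is not a codeword (an error is present).
Step 3: locate the error. For a single error e at position i, S_ℓ = v_i·e·α_i^ℓ, so α_err = S_1/S_0.
  S_0^{−1} = 3^{−1} = 9 (mod 13), so α_err = 5·9 = 45 ≡ 6 = α_2. Error position i = 2.
  Consistency check: S_2/S_1 = 4·8 = 32 ≡ 6 = α_err ✓ (single-error assumption holds).
Step 4: error magnitude e = S_0/v_2 = S_0·∏_{j≠2}(α_2 − α_j) = 3·11 = 33 ≡ 7 (mod 13).
Step 5: correct position 2: c_2 = r_2 − e = 12 − 7 ≡ 5 (mod 13). Hence c = [10, 5, 12, 3, 1].
  Check: interpolating c through the α_i gives m(x) = 6 + 2·x (degree < 2) with m(α_i) = c_i for every i, so c is indeed a codeword.


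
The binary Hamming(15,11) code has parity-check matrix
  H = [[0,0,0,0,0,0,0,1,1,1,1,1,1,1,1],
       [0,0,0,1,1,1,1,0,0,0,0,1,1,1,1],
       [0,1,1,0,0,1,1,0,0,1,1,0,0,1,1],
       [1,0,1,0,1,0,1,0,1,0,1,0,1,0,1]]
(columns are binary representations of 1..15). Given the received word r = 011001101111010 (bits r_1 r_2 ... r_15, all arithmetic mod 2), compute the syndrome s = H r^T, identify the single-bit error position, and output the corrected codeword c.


s = (1, 0, 1, 0)^T, error position = 10, corrected codeword c = 011001101011010

Compute s = H r^T mod 2 one row at a time:
  s_1 = 0 + 1 + 1 + 1 + 1 + 0 + 1 + 0 = 5 ≡ 1 (mod 2).
  s_2 = 0 + 0 + 1 + 1 + 1 + 0 + 1 + 0 = 4 ≡ 0 (mod 2).
  s_3 = 1 + 1 + 1 + 1 + 1 + 1 + 1 + 0 = 7 ≡ 1 (mod 2).
  s_4 = 0 + 1 + 0 + 1 + 1 + 1 + 0 + 0 = 4 ≡ 0 (mod 2).
s = (1, 0, 1, 0)^T — this equals column 10 of H (binary 1010), so error is at position 10.
Correct: flip bit 10 of r = 011001101111010 to get c = 011001101011010.


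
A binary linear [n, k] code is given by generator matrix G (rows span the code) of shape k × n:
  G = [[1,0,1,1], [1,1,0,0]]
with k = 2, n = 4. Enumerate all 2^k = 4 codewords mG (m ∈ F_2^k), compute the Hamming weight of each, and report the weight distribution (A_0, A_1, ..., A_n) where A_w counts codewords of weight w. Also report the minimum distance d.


Weight distribution: A_0 = 1, A_2 = 1, A_3 = 2. Minimum distance d = 2.

Enumerate all 2^2 = 4 messages m ∈ F_2^2.
For each, compute codeword c = mG in F_2^4, then tally its weight.
  m = 00 → c = 0000, weight = 0.
  m = 10 → c = 1011, weight = 3.
  m = 01 → c = 1100, weight = 2.
  m = 11 → c = 0111, weight = 3.
Tally weights:
  weight 0: 1 codewords.
  weight 2: 1 codewords.
  weight 3: 2 codewords.
Minimum distance d = smallest w > 0 with A_w > 0 = 2.
Sanity: Σ A_w = 4 = 2^2 = 4 ✓.


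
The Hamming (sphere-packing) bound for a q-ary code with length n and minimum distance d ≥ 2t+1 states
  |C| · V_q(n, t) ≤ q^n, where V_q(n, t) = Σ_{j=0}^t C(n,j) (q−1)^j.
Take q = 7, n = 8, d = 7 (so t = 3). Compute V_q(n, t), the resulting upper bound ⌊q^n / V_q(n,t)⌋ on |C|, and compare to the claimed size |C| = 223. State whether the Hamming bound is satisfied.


V_q(n, t) = 13153, q^n = 5764801, Hamming bound = 438, |C| = 223 ≤ bound (satisfied).

Step 1: Compute V_q(n, t) = Σ_{j=0}^3 C(n, j) (q−1)^j.
  j = 0: C(8,0)·(6)^0 = 1·1 = 1.
  j = 1: C(8,1)·(6)^1 = 8·6 = 48.
  j = 2: C(8,2)·(6)^2 = 28·36 = 1008.
  j = 3: C(8,3)·(6)^3 = 56·216 = 12096.
  V_q(n, t) = 1 + 48 + 1008 + 12096 = 13153.
Step 2: q^n = 7^8 = 5764801.
Step 3: Hamming bound ⌊q^n / V_q(n,t)⌋ = ⌊5764801/13153⌋ = 438.
Step 4: Compare |C| = 223 to 438: satisfied.
The claimed |C| lies below the Hamming bound.


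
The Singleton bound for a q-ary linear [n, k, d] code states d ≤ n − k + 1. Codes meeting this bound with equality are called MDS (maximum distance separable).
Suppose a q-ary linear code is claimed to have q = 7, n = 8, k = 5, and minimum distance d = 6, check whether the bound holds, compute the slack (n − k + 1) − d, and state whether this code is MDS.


Singleton RHS = n − k + 1 = 4, slack = -2, bound violated (no such code; not MDS).

Singleton bound: d ≤ n − k + 1.
Here n = 8, k = 5, so n − k + 1 = 4.
Given d = 6, check d ≤ 4: NO.
Slack = (n − k + 1) − d = -2.
The slack is negative: d = 6 exceeds n − k + 1 = 4 by 2, so the Singleton bound is violated and no linear [8, 5, 6]_7 code can exist. In particular it is not MDS (MDS requires d = n − k + 1 exactly).
Description: the claimed parameters are [8, 5, 6]_7; such a code would be impossible (violates the Singleton bound).


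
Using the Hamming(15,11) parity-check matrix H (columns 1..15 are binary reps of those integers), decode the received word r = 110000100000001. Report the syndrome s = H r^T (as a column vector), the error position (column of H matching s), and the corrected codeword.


s = (1, 0, 1, 1)^T, error position = 11, corrected codeword c = 110000100010001

Compute s = H r^T mod 2 one row at a time:
  s_1 = 0 + 0 + 0 + 0 + 0 + 0 + 0 + 1 = 1 ≡ 1 (mod 2).
  s_2 = 0 + 0 + 0 + 1 + 0 + 0 + 0 + 1 = 2 ≡ 0 (mod 2).
  s_3 = 1 + 0 + 0 + 1 + 0 + 0 + 0 + 1 = 3 ≡ 1 (mod 2).
  s_4 = 1 + 0 + 0 + 1 + 0 + 0 + 0 + 1 = 3 ≡ 1 (mod 2).
s = (1, 0, 1, 1)^T — this equals column 11 of H (binary 1011), so error is at position 11.
Correct: flip bit 11 of r = 110000100000001 to get c = 110000100010001.


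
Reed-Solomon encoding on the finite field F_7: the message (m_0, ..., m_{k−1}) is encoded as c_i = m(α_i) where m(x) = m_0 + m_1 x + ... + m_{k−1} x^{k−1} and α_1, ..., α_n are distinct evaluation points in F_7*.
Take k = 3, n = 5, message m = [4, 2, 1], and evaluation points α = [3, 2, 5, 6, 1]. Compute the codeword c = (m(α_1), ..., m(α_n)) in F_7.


c = [5, 5, 4, 3, 0]

Message polynomial: m(x) = 4 + 2·x + 1·x^2 (mod 7).
For each evaluation point α_i, compute m(α_i) mod 7:
  α_1 = 3: Horner steps 1 → 5 → 5, so m(3) = 5.
  α_2 = 2: Horner steps 1 → 4 → 5, so m(2) = 5.
  α_3 = 5: Horner steps 1 → 0 → 4, so m(5) = 4.
  α_4 = 6: Horner steps 1 → 1 → 3, so m(6) = 3.
  α_5 = 1: Horner steps 1 → 3 → 0, so m(1) = 0.
Codeword c = [5, 5, 4, 3, 0] ∈ F_7^5.


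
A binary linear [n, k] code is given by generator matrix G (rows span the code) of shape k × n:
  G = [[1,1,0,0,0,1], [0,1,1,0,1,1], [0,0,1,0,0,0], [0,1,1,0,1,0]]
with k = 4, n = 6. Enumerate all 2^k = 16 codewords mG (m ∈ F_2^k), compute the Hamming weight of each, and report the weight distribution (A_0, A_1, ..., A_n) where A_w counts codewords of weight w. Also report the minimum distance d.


Weight distribution: A_0 = 1, A_1 = 2, A_2 = 4, A_3 = 6, A_4 = 3. Minimum distance d = 1.

Enumerate all 2^4 = 16 messages m ∈ F_2^4.
For each, compute codeword c = mG in F_2^6, then tally its weight.
  m = 0000 → c = 000000, weight = 0.
  m = 1000 → c = 110001, weight = 3.
  m = 0100 → c = 011011, weight = 4.
  m = 1100 → c = 101010, weight = 3.
  m = 0010 → c = 001000, weight = 1.
  m = 1010 → c = 111001, weight = 4.
  m = 0110 → c = 010011, weight = 3.
  m = 1110 → c = 100010, weight = 2.
  m = 0001 → c = 011010, weight = 3.
  m = 1001 → c = 101011, weight = 4.
  m = 0101 → c = 000001, weight = 1.
  m = 1101 → c = 110000, weight = 2.
  m = 0011 → c = 010010, weight = 2.
  m = 1011 → c = 100011, weight = 3.
  m = 0111 → c = 001001, weight = 2.
  m = 1111 → c = 111000, weight = 3.
Tally weights:
  weight 0: 1 codewords.
  weight 1: 2 codewords.
  weight 2: 4 codewords.
  weight 3: 6 codewords.
  weight 4: 3 codewords.
Minimum distance d = smallest w > 0 with A_w > 0 = 1.
Sanity: Σ A_w = 16 = 2^4 = 16 ✓.


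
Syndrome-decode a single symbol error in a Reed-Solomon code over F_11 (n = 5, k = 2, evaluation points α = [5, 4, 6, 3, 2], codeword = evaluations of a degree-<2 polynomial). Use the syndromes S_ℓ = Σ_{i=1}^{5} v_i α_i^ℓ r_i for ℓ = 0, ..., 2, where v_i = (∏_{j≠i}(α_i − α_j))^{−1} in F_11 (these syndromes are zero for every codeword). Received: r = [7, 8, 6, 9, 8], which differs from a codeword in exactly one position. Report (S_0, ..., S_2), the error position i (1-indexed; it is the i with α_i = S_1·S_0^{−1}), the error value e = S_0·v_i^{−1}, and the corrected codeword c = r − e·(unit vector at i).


S = (10, 9, 7), error at position 5, error magnitude e = 9, c = [7, 8, 6, 9, 10].

Step 1: column multipliers v_i = (∏_{j≠i}(α_i − α_j))^{−1} mod 11.
  i = 1 (α = 5): (5−4)(5−6)(5−3)(5−2) = 1·(−1)·2·3 = −6 ≡ 5, so v_1 = 5^{−1} = 9 (mod 11).
  i = 2 (α = 4): (4−5)(4−6)(4−3)(4−2) = (−1)·(−2)·1·2 = 4 ≡ 4, so v_2 = 4^{−1} = 3 (mod 11).
  i = 3 (α = 6): (6−5)(6−4)(6−3)(6−2) = 1·2·3·4 = 24 ≡ 2, so v_3 = 2^{−1} = 6 (mod 11).
  i = 4 (α = 3): (3−5)(3−4)(3−6)(3−2) = (−2)·(−1)·(−3)·1 = −6 ≡ 5, so v_4 = 5^{−1} = 9 (mod 11).
  i = 5 (α = 2): (2−5)(2−4)(2−6)(2−3) = (−3)·(−2)·(−4)·(−1) = 24 ≡ 2, so v_5 = 2^{−1} = 6 (mod 11).
  v = [9, 3, 6, 9, 6].
Step 2: syndromes of r = [7, 8, 6, 9, 8] (all sums mod 11).
  S_0 = Σ v_i r_i = 9·7 + 3·8 + 6·6 + 9·9 + 6·8 = 252 ≡ 10.
  S_1 = Σ v_i α_i r_i = 9·5·7 + 3·4·8 + 6·6·6 + 9·3·9 + 6·2·8 = 966 ≡ 9.
  α_i^2 mod 11 = [3, 5, 3, 9, 4].
  S_2 = Σ v_i α_i^2 r_i = 9·3·7 + 3·5·8 + 6·3·6 + 9·9·9 + 6·4·8 = 1338 ≡ 7.
  S = (10, 9, 7) ≠ 0, so r is not a codeword (an error is present).
Step 3: locate the error. For a single error e at position i, S_ℓ = v_i·e·α_i^ℓ, so α_err = S_1/S_0.
  S_0^{−1} = 10^{−1} = 10 (mod 11), so α_err = 9·10 = 90 ≡ 2 = α_5. Error position i = 5.
  Consistency check: S_2/S_1 = 7·5 = 35 ≡ 2 = α_err ✓ (single-error assumption holds).
Step 4: error magnitude e = S_0/v_5 = S_0·∏_{j≠5}(α_5 − α_j) = 10·2 = 20 ≡ 9 (mod 11).
Step 5: correct position 5: c_5 = r_5 − e = 8 − 9 ≡ 10 (mod 11). Hence c = [7, 8, 6, 9, 10].
  Check: interpolating c through the α_i gives m(x) = 1 + 10·x (degree < 2) with m(α_i) = c_i for every i, so c is indeed a codeword.


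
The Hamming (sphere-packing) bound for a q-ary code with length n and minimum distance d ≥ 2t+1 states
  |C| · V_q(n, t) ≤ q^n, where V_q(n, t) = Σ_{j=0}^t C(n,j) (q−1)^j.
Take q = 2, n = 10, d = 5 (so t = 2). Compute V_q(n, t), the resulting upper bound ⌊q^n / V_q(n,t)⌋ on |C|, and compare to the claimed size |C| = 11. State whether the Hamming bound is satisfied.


V_q(n, t) = 56, q^n = 1024, Hamming bound = 18, |C| = 11 ≤ bound (satisfied).

Step 1: Compute V_q(n, t) = Σ_{j=0}^2 C(n, j) (q−1)^j.
  j = 0: C(10,0)·(1)^0 = 1·1 = 1.
  j = 1: C(10,1)·(1)^1 = 10·1 = 10.
  j = 2: C(10,2)·(1)^2 = 45·1 = 45.
  V_q(n, t) = 1 + 10 + 45 = 56.
Step 2: q^n = 2^10 = 1024.
Step 3: Hamming bound ⌊q^n / V_q(n,t)⌋ = ⌊1024/56⌋ = 18.
Step 4: Compare |C| = 11 to 18: satisfied.
The claimed |C| lies below the Hamming bound.


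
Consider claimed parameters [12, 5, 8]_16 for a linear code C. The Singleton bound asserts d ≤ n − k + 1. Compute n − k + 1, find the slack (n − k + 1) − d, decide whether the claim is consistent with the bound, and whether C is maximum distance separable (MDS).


Singleton RHS = n − k + 1 = 8, slack = 0, bound satisfied, MDS.

Singleton bound: d ≤ n − k + 1.
Here n = 12, k = 5, so n − k + 1 = 8.
Given d = 8, check d ≤ 8: YES.
Slack = (n − k + 1) − d = 0.
The code is MDS (slack = 0).
Description: the claimed parameters are [12, 5, 8]_16; such a code would be MDS (meets Singleton bound).


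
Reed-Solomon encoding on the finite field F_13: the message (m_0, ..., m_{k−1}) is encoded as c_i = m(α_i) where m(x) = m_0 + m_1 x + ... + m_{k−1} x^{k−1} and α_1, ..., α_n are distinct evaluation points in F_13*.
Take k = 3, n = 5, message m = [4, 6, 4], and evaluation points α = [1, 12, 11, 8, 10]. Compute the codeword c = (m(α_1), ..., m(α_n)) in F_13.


c = [1, 2, 8, 9, 9]

Message polynomial: m(x) = 4 + 6·x + 4·x^2 (mod 13).
For each evaluation point α_i, compute m(α_i) mod 13:
  α_1 = 1: Horner steps 4 → 10 → 1, so m(1) = 1.
  α_2 = 12: Horner steps 4 → 2 → 2, so m(12) = 2.
  α_3 = 11: Horner steps 4 → 11 → 8, so m(11) = 8.
  α_4 = 8: Horner steps 4 → 12 → 9, so m(8) = 9.
  α_5 = 10: Horner steps 4 → 7 → 9, so m(10) = 9.
Codeword c = [1, 2, 8, 9, 9] ∈ F_13^5.


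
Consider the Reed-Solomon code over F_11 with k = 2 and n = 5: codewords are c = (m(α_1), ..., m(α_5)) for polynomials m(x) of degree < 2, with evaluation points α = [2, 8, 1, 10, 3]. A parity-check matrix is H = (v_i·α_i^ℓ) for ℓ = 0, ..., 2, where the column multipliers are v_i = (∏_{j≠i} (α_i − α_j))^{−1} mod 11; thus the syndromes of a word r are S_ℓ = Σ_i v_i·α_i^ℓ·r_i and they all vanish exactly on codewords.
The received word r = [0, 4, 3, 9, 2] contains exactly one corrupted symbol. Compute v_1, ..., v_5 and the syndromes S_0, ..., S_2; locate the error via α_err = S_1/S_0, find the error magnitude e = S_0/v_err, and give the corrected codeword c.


S = (4, 1, 3), error at position 5, error magnitude e = 5, c = [0, 4, 3, 9, 8].

Step 1: column multipliers v_i = (∏_{j≠i}(α_i − α_j))^{−1} mod 11.
  i = 1 (α = 2): (2−8)(2−1)(2−10)(2−3) = (−6)·1·(−8)·(−1) = −48 ≡ 7, so v_1 = 7^{−1} = 8 (mod 11).
  i = 2 (α = 8): (8−2)(8−1)(8−10)(8−3) = 6·7·(−2)·5 = −420 ≡ 9, so v_2 = 9^{−1} = 5 (mod 11).
  i = 3 (α = 1): (1−2)(1−8)(1−10)(1−3) = (−1)·(−7)·(−9)·(−2) = 126 ≡ 5, so v_3 = 5^{−1} = 9 (mod 11).
  i = 4 (α = 10): (10−2)(10−8)(10−1)(10−3) = 8·2·9·7 = 1008 ≡ 7, so v_4 = 7^{−1} = 8 (mod 11).
  i = 5 (α = 3): (3−2)(3−8)(3−1)(3−10) = 1·(−5)·2·(−7) = 70 ≡ 4, so v_5 = 4^{−1} = 3 (mod 11).
  v = [8, 5, 9, 8, 3].
Step 2: syndromes of r = [0, 4, 3, 9, 2] (all sums mod 11).
  S_0 = Σ v_i r_i = 8·0 + 5·4 + 9·3 + 8·9 + 3·2 = 125 ≡ 4.
  S_1 = Σ v_i α_i r_i = 8·2·0 + 5·8·4 + 9·1·3 + 8·10·9 + 3·3·2 = 925 ≡ 1.
  α_i^2 mod 11 = [4, 9, 1, 1, 9].
  S_2 = Σ v_i α_i^2 r_i = 8·4·0 + 5·9·4 + 9·1·3 + 8·1·9 + 3·9·2 = 333 ≡ 3.
  S = (4, 1, 3) ≠ 0, so r is not a codeword (an error is present).
Step 3: locate the error. For a single error e at position i, S_ℓ = v_i·e·α_i^ℓ, so α_err = S_1/S_0.
  S_0^{−1} = 4^{−1} = 3 (mod 11), so α_err = 1·3 = 3 ≡ 3 = α_5. Error position i = 5.
  Consistency check: S_2/S_1 = 3·1 = 3 ≡ 3 = α_err ✓ (single-error assumption holds).
Step 4: error magnitude e = S_0/v_5 = S_0·∏_{j≠5}(α_5 − α_j) = 4·4 = 16 ≡ 5 (mod 11).
Step 5: correct position 5: c_5 = r_5 − e = 2 − 5 ≡ 8 (mod 11). Hence c = [0, 4, 3, 9, 8].
  Check: interpolating c through the α_i gives m(x) = 6 + 8·x (degree < 2) with m(α_i) = c_i for every i, so c is indeed a codeword.


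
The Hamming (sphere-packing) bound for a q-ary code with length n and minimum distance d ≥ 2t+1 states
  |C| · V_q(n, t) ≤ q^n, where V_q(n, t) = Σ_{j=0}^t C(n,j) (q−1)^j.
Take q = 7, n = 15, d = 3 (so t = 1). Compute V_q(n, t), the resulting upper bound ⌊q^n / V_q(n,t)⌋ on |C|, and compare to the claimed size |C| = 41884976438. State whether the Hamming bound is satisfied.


V_q(n, t) = 91, q^n = 4747561509943, Hamming bound = 52171005603, |C| = 41884976438 ≤ bound (satisfied).

Step 1: Compute V_q(n, t) = Σ_{j=0}^1 C(n, j) (q−1)^j.
  j = 0: C(15,0)·(6)^0 = 1·1 = 1.
  j = 1: C(15,1)·(6)^1 = 15·6 = 90.
  V_q(n, t) = 1 + 90 = 91.
Step 2: q^n = 7^15 = 4747561509943.
Step 3: Hamming bound ⌊q^n / V_q(n,t)⌋ = ⌊4747561509943/91⌋ = 52171005603.
Step 4: Compare |C| = 41884976438 to 52171005603: satisfied.
The claimed |C| lies below the Hamming bound.


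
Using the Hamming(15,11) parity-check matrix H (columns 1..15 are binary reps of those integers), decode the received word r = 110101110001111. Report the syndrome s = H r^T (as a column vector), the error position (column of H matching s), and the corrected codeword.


s = (1, 1, 1, 0)^T, error position = 14, corrected codeword c = 110101110001101

Compute s = H r^T mod 2 one row at a time:
  s_1 = 1 + 0 + 0 + 0 + 1 + 1 + 1 + 1 = 5 ≡ 1 (mod 2).
  s_2 = 1 + 0 + 1 + 1 + 1 + 1 + 1 + 1 = 7 ≡ 1 (mod 2).
  s_3 = 1 + 0 + 1 + 1 + 0 + 0 + 1 + 1 = 5 ≡ 1 (mod 2).
  s_4 = 1 + 0 + 0 + 1 + 0 + 0 + 1 + 1 = 4 ≡ 0 (mod 2).
s = (1, 1, 1, 0)^T — this equals column 14 of H (binary 1110), so error is at position 14.
Correct: flip bit 14 of r = 110101110001111 to get c = 110101110001101.


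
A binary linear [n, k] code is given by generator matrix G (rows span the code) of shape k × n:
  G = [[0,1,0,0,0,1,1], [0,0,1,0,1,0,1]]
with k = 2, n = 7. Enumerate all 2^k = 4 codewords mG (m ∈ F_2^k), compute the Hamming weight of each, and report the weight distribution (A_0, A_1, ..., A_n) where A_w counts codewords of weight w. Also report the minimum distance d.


Weight distribution: A_0 = 1, A_3 = 2, A_4 = 1. Minimum distance d = 3.

Enumerate all 2^2 = 4 messages m ∈ F_2^2.
For each, compute codeword c = mG in F_2^7, then tally its weight.
  m = 00 → c = 0000000, weight = 0.
  m = 10 → c = 0100011, weight = 3.
  m = 01 → c = 0010101, weight = 3.
  m = 11 → c = 0110110, weight = 4.
Tally weights:
  weight 0: 1 codewords.
  weight 3: 2 codewords.
  weight 4: 1 codewords.
Minimum distance d = smallest w > 0 with A_w > 0 = 3.
Sanity: Σ A_w = 4 = 2^2 = 4 ✓.


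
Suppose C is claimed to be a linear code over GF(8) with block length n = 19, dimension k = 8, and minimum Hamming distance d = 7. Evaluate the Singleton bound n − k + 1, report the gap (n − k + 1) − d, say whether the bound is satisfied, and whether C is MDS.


Singleton RHS = n − k + 1 = 12, slack = 5, bound satisfied, not MDS.

Singleton bound: d ≤ n − k + 1.
Here n = 19, k = 8, so n − k + 1 = 12.
Given d = 7, check d ≤ 12: YES.
Slack = (n − k + 1) − d = 5.
The code is NOT MDS (slack = 5 > 0).
Description: the claimed parameters are [19, 8, 7]_8; such a code would be non-MDS.


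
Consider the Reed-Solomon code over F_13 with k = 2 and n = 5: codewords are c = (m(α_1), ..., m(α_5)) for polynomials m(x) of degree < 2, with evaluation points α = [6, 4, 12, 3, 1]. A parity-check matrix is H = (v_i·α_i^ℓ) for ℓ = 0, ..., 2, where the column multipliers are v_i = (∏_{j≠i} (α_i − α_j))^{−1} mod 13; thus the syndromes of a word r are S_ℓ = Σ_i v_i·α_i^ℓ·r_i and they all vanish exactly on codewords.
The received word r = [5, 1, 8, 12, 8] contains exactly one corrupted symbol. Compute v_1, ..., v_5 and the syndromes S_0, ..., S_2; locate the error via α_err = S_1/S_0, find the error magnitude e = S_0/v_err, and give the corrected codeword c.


S = (8, 5, 8), error at position 3, error magnitude e = 4, c = [5, 1, 4, 12, 8].

Step 1: column multipliers v_i = (∏_{j≠i}(α_i − α_j))^{−1} mod 13.
  i = 1 (α = 6): (6−4)(6−12)(6−3)(6−1) = 2·(−6)·3·5 = −180 ≡ 2, so v_1 = 2^{−1} = 7 (mod 13).
  i = 2 (α = 4): (4−6)(4−12)(4−3)(4−1) = (−2)·(−8)·1·3 = 48 ≡ 9, so v_2 = 9^{−1} = 3 (mod 13).
  i = 3 (α = 12): (12−6)(12−4)(12−3)(12−1) = 6·8·9·11 = 4752 ≡ 7, so v_3 = 7^{−1} = 2 (mod 13).
  i = 4 (α = 3): (3−6)(3−4)(3−12)(3−1) = (−3)·(−1)·(−9)·2 = −54 ≡ 11, so v_4 = 11^{−1} = 6 (mod 13).
  i = 5 (α = 1): (1−6)(1−4)(1−12)(1−3) = (−5)·(−3)·(−11)·(−2) = 330 ≡ 5, so v_5 = 5^{−1} = 8 (mod 13).
  v = [7, 3, 2, 6, 8].
Step 2: syndromes of r = [5, 1, 8, 12, 8] (all sums mod 13).
  S_0 = Σ v_i r_i = 7·5 + 3·1 + 2·8 + 6·12 + 8·8 = 190 ≡ 8.
  S_1 = Σ v_i α_i r_i = 7·6·5 + 3·4·1 + 2·12·8 + 6·3·12 + 8·1·8 = 694 ≡ 5.
  α_i^2 mod 13 = [10, 3, 1, 9, 1].
  S_2 = Σ v_i α_i^2 r_i = 7·10·5 + 3·3·1 + 2·1·8 + 6·9·12 + 8·1·8 = 1087 ≡ 8.
  S = (8, 5, 8) ≠ 0, so r is not a codeword (an error is present).
Step 3: locate the error. For a single error e at position i, S_ℓ = v_i·e·α_i^ℓ, so α_err = S_1/S_0.
  S_0^{−1} = 8^{−1} = 5 (mod 13), so α_err = 5·5 = 25 ≡ 12 = α_3. Error position i = 3.
  Consistency check: S_2/S_1 = 8·8 = 64 ≡ 12 = α_err ✓ (single-error assumption holds).
Step 4: error magnitude e = S_0/v_3 = S_0·∏_{j≠3}(α_3 − α_j) = 8·7 = 56 ≡ 4 (mod 13).
Step 5: correct position 3: c_3 = r_3 − e = 8 − 4 ≡ 4 (mod 13). Hence c = [5, 1, 4, 12, 8].
  Check: interpolating c through the α_i gives m(x) = 6 + 2·x (degree < 2) with m(α_i) = c_i for every i, so c is indeed a codeword.


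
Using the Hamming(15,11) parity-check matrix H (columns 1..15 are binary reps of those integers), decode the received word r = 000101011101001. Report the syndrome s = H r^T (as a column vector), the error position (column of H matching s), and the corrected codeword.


s = (1, 0, 1, 0)^T, error position = 10, corrected codeword c = 000101011001001

Compute s = H r^T mod 2 one row at a time:
  s_1 = 1 + 1 + 1 + 0 + 1 + 0 + 0 + 1 = 5 ≡ 1 (mod 2).
  s_2 = 1 + 0 + 1 + 0 + 1 + 0 + 0 + 1 = 4 ≡ 0 (mod 2).
  s_3 = 0 + 0 + 1 + 0 + 1 + 0 + 0 + 1 = 3 ≡ 1 (mod 2).
  s_4 = 0 + 0 + 0 + 0 + 1 + 0 + 0 + 1 = 2 ≡ 0 (mod 2).
s = (1, 0, 1, 0)^T — this equals column 10 of H (binary 1010), so error is at position 10.
Correct: flip bit 10 of r = 000101011101001 to get c = 000101011001001.


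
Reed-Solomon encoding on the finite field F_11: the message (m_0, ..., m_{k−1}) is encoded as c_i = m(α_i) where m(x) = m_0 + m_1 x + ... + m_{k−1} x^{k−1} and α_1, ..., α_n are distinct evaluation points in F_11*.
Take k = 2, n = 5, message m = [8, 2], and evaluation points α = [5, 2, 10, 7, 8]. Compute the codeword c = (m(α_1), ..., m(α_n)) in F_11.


c = [7, 1, 6, 0, 2]

Message polynomial: m(x) = 8 + 2·x (mod 11).
For each evaluation point α_i, compute m(α_i) mod 11:
  α_1 = 5: Horner steps 2 → 7, so m(5) = 7.
  α_2 = 2: Horner steps 2 → 1, so m(2) = 1.
  α_3 = 10: Horner steps 2 → 6, so m(10) = 6.
  α_4 = 7: Horner steps 2 → 0, so m(7) = 0.
  α_5 = 8: Horner steps 2 → 2, so m(8) = 2.
Codeword c = [7, 1, 6, 0, 2] ∈ F_11^5.


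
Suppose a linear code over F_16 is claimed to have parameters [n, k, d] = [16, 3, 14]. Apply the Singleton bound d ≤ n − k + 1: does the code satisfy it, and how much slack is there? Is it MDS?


Singleton RHS = n − k + 1 = 14, slack = 0, bound satisfied, MDS.

Singleton bound: d ≤ n − k + 1.
Here n = 16, k = 3, so n − k + 1 = 14.
Given d = 14, check d ≤ 14: YES.
Slack = (n − k + 1) − d = 0.
The code is MDS (slack = 0).
Description: the claimed parameters are [16, 3, 14]_16; such a code would be MDS (meets Singleton bound).


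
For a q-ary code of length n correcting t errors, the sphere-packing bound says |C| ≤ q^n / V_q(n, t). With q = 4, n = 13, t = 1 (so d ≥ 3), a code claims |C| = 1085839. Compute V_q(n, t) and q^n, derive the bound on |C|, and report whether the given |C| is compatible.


V_q(n, t) = 40, q^n = 67108864, Hamming bound = 1677721, |C| = 1085839 ≤ bound (satisfied).

Step 1: Compute V_q(n, t) = Σ_{j=0}^1 C(n, j) (q−1)^j.
  j = 0: C(13,0)·(3)^0 = 1·1 = 1.
  j = 1: C(13,1)·(3)^1 = 13·3 = 39.
  V_q(n, t) = 1 + 39 = 40.
Step 2: q^n = 4^13 = 67108864.
Step 3: Hamming bound ⌊q^n / V_q(n,t)⌋ = ⌊67108864/40⌋ = 1677721.
Step 4: Compare |C| = 1085839 to 1677721: satisfied.
The claimed |C| lies below the Hamming bound.


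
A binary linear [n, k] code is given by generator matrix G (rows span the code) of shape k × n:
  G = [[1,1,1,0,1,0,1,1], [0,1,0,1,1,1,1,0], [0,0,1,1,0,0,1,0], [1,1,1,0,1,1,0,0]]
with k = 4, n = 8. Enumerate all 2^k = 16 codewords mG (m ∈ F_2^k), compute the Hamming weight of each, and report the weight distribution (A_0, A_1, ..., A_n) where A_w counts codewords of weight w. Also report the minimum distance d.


Weight distribution: A_0 = 1, A_1 = 1, A_3 = 2, A_4 = 5, A_5 = 5, A_6 = 2. Minimum distance d = 1.

Enumerate all 2^4 = 16 messages m ∈ F_2^4.
For each, compute codeword c = mG in F_2^8, then tally its weight.
  m = 0000 → c = 00000000, weight = 0.
  m = 1000 → c = 11101011, weight = 6.
  m = 0100 → c = 01011110, weight = 5.
  m = 1100 → c = 10110101, weight = 5.
  m = 0010 → c = 00110010, weight = 3.
  m = 1010 → c = 11011001, weight = 5.
  m = 0110 → c = 01101100, weight = 4.
  m = 1110 → c = 10000111, weight = 4.
  m = 0001 → c = 11101100, weight = 5.
  m = 1001 → c = 00000111, weight = 3.
  m = 0101 → c = 10110010, weight = 4.
  m = 1101 → c = 01011001, weight = 4.
  m = 0011 → c = 11011110, weight = 6.
  m = 1011 → c = 00110101, weight = 4.
  m = 0111 → c = 10000000, weight = 1.
  m = 1111 → c = 01101011, weight = 5.
Tally weights:
  weight 0: 1 codewords.
  weight 1: 1 codewords.
  weight 3: 2 codewords.
  weight 4: 5 codewords.
  weight 5: 5 codewords.
  weight 6: 2 codewords.
Minimum distance d = smallest w > 0 with A_w > 0 = 1.
Sanity: Σ A_w = 16 = 2^4 = 16 ✓.


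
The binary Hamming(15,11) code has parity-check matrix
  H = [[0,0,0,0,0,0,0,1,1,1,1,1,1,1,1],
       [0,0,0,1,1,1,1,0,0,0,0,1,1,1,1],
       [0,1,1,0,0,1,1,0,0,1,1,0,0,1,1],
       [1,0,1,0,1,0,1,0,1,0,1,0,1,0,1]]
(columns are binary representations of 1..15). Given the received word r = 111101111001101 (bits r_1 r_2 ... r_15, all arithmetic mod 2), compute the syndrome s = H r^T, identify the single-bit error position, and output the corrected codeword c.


s = (1, 0, 1, 0)^T, error position = 10, corrected codeword c = 111101111101101

Compute s = H r^T mod 2 one row at a time:
  s_1 = 1 + 1 + 0 + 0 + 1 + 1 + 0 + 1 = 5 ≡ 1 (mod 2).
  s_2 = 1 + 0 + 1 + 1 + 1 + 1 + 0 + 1 = 6 ≡ 0 (mod 2).
  s_3 = 1 + 1 + 1 + 1 + 0 + 0 + 0 + 1 = 5 ≡ 1 (mod 2).
  s_4 = 1 + 1 + 0 + 1 + 1 + 0 + 1 + 1 = 6 ≡ 0 (mod 2).
s = (1, 0, 1, 0)^T — this equals column 10 of H (binary 1010), so error is at position 10.
Correct: flip bit 10 of r = 111101111001101 to get c = 111101111101101.


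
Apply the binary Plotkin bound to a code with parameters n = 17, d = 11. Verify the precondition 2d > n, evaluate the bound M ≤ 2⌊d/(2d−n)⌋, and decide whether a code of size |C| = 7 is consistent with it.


Plotkin bound M ≤ 4; given |C| = 7 > bound (violated).

Check applicability: 2d = 22, n = 17.
2d − n = 5 > 0, so Plotkin applies.
Compute d/(2d−n) = 11/5 ≈ 2.2000.
⌊d/(2d−n)⌋ = 2.
Plotkin bound: M ≤ 2·2 = 4.
Given |C| = 7, check: VIOLATED.
This |C| is above the Plotkin bound, so no binary code with n = 17, d = 11 and 7 codewords exists.


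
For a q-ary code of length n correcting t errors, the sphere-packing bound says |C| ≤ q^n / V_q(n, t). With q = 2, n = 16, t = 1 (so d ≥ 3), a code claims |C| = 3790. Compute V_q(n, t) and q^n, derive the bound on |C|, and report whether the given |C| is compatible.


V_q(n, t) = 17, q^n = 65536, Hamming bound = 3855, |C| = 3790 ≤ bound (satisfied).

Step 1: Compute V_q(n, t) = Σ_{j=0}^1 C(n, j) (q−1)^j.
  j = 0: C(16,0)·(1)^0 = 1·1 = 1.
  j = 1: C(16,1)·(1)^1 = 16·1 = 16.
  V_q(n, t) = 1 + 16 = 17.
Step 2: q^n = 2^16 = 65536.
Step 3: Hamming bound ⌊q^n / V_q(n,t)⌋ = ⌊65536/17⌋ = 3855.
Step 4: Compare |C| = 3790 to 3855: satisfied.
The claimed |C| lies below the Hamming bound.


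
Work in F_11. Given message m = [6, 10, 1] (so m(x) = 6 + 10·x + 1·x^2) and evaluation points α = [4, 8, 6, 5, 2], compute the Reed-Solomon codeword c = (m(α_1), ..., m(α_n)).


c = [7, 7, 3, 4, 8]

Message polynomial: m(x) = 6 + 10·x + 1·x^2 (mod 11).
For each evaluation point α_i, compute m(α_i) mod 11:
  α_1 = 4: Horner steps 1 → 3 → 7, so m(4) = 7.
  α_2 = 8: Horner steps 1 → 7 → 7, so m(8) = 7.
  α_3 = 6: Horner steps 1 → 5 → 3, so m(6) = 3.
  α_4 = 5: Horner steps 1 → 4 → 4, so m(5) = 4.
  α_5 = 2: Horner steps 1 → 1 → 8, so m(2) = 8.
Codeword c = [7, 7, 3, 4, 8] ∈ F_11^5.
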